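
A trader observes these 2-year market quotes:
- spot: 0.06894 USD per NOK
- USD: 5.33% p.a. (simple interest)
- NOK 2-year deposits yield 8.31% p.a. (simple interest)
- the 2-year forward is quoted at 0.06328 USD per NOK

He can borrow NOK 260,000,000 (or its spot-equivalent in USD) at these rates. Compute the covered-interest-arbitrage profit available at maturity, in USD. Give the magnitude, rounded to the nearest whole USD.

USD 647,886

T = 2 years.
Route A — deposit NOK, sell forward: 260,000,000 × 1.166200 × 0.06328 = USD 19,187,255.36.
Route B — convert at spot, deposit USD: 260,000,000 × 0.06894 × 1.106600 = USD 19,835,141.04.
The quoted forward undervalues NOK, so borrow NOK, convert to USD at spot, deposit the USD at 5.33%, and buy NOK forward at 0.06328 to cover the loan.
Arbitrage profit = |19,187,255.36 − 19,835,141.04| = USD 647,886.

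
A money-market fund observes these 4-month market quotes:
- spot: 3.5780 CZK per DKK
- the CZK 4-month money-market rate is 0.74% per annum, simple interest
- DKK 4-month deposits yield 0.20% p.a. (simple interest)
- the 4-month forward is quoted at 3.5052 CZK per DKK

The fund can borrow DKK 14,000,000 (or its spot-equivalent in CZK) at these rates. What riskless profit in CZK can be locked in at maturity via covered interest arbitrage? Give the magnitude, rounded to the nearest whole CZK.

CZK 1,110,045

T = 4/12 years.
Keep in DKK, deliver into the forward: 14,000,000·1.0006666667·3.5052 = CZK 49,105,515.20.
Swap to CZK now, deposit: 14,000,000·3.5780·1.0024666667 = CZK 50,215,560.27.
The quoted forward undervalues DKK, so borrow DKK, convert to CZK at spot, deposit the CZK at 0.74%, and buy DKK forward at 3.5052 to cover the loan.
Profit = 50,215,560.27 − 49,105,515.20 = CZK 1,110,045.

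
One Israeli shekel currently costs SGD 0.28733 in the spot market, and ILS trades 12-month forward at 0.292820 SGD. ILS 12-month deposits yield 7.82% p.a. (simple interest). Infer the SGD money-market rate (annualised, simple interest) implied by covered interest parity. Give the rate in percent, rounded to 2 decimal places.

9.88%

T = 1 year.
CIP gives F = S · g_SGD/g_ILS, so g_SGD/g_ILS = 0.29282/0.28733 = 1.0191070.
ILS growth factor: 1 + 0.0782×1 = 1.078200.
That pins the SGD growth at 1.0988012.
(1.0988012 − 1)/T = 0.098801, i.e. 9.88%.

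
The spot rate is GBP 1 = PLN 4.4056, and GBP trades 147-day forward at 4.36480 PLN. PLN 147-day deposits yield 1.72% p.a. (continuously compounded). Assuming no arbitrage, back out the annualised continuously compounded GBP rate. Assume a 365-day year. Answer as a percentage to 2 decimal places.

4.03%

T = 147/365 years.
By CIP, F/S equals the PLN-to-GBP growth ratio: 4.3648/4.4056 = 0.9907391.
PLN growth factor: e^(0.0172×147/365) = 1.0069512.
That pins the GBP growth at 1.0163636.
r = ln(1.0163636)/(147/365) = 0.040302 → 4.03%.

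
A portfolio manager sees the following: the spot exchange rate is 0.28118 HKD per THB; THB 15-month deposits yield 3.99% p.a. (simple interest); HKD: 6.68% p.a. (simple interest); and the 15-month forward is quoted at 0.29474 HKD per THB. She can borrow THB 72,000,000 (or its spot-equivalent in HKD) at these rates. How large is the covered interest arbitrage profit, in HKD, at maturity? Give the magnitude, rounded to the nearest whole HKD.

T = 15/12 years.
Keep in THB, deliver into the forward: 72,000,000·1.049875·0.29474 = HKD 22,279,691.34.
Swap to HKD now, deposit: 72,000,000·0.28118·1.083500 = HKD 21,935,414.16.
The quoted forward overvalues THB, so borrow HKD, buy THB at spot, deposit the THB at 3.99%, and sell the proceeds forward at 0.29474.
Arbitrage profit = |22,279,691.34 − 21,935,414.16| = HKD 344,277.

HKD 344,277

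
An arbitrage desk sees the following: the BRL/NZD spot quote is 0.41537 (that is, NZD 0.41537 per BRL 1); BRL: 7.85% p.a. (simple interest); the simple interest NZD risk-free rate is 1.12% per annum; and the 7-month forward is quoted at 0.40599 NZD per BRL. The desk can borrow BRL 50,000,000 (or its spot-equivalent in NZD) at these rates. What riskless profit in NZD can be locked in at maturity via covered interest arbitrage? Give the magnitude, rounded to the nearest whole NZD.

T = 7/12 years.
Keep in BRL, deliver into the forward: 50,000,000·1.0457916667·0.40599 = NZD 21,229,047.94.
Swap to NZD now, deposit: 50,000,000·0.41537·1.0065333333 = NZD 20,904,187.53.
The quoted forward overvalues BRL, so borrow NZD, buy BRL at spot, deposit the BRL at 7.85%, and sell the proceeds forward at 0.40599.
Profit = 21,229,047.94 − 20,904,187.53 = NZD 324,860.

NZD 324,860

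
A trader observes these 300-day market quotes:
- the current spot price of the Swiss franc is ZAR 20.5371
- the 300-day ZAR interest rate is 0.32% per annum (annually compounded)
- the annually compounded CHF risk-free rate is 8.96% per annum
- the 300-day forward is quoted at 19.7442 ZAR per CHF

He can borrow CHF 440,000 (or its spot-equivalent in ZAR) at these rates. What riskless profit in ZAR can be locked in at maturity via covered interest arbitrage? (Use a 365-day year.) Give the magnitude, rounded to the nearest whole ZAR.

ZAR 262,208

T = 300/365 years.
Route A — deposit CHF, sell forward: 440,000 × 1.073076017 × 19.7442 = ZAR 9,322,292.10.
Route B — convert at spot, deposit ZAR: 440,000 × 20.5371 × 1.002629389 = ZAR 9,060,084.01.
The quoted forward overvalues CHF, so borrow ZAR, buy CHF at spot, deposit the CHF at 8.96%, and sell the proceeds forward at 19.7442.
Profit = 9,322,292.10 − 9,060,084.01 = ZAR 262,208.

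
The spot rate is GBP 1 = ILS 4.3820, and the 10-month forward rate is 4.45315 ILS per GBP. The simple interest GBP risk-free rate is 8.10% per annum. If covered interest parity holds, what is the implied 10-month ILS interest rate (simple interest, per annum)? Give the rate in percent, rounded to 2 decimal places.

10.18%

T = 10/12 years.
CIP gives F = S · g_ILS/g_GBP, so g_ILS/g_GBP = 4.45315/4.382 = 1.0162369.
GBP growth factor: 1 + 0.0810×10/12 = 1.067500.
So the ILS growth factor = 1.0848329.
(1.0848329 − 1)/T = 0.101799, i.e. 10.18%.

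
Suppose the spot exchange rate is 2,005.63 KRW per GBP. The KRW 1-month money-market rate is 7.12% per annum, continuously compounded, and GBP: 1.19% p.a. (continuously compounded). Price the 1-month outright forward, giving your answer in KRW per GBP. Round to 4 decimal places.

T = 1/12 years.
KRW accumulates by e^(0.0712×1/12) = 1.0059509704.
GBP accumulates by e^(0.0119×1/12) = 1.0009921585.
Forward (KRW per GBP) = 2005.63 × 1.0059509704 / 1.0009921585 = 2015.565684.

2015.5657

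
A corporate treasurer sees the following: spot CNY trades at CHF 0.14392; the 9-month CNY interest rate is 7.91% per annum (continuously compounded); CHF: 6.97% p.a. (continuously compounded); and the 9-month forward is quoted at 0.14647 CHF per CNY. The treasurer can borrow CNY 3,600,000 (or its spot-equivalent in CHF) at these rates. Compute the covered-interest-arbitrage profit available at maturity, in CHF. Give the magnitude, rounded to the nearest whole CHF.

T = 9/12 years.
Invest the CNY and cover forward: 3,600,000 × 1.06112005 × 0.14647 = CHF 559,520.11.
Convert at spot and invest in CHF: 3,600,000 × 0.14392 × 1.05366546 = CHF 545,916.72.
The quoted forward overvalues CNY, so borrow CHF, buy CNY at spot, deposit the CNY at 7.91%, and sell the proceeds forward at 0.14647.
Profit = 559,520.11 − 545,916.72 = CHF 13,603.

CHF 13,603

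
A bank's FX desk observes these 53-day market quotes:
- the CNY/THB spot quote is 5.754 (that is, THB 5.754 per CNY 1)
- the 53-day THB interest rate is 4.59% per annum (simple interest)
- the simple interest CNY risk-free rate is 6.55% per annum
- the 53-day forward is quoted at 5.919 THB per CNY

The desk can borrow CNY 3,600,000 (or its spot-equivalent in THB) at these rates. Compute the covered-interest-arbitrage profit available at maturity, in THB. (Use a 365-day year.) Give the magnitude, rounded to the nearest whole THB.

THB 658,603

T = 53/365 years.
Keep in CNY, deliver into the forward: 3,600,000·1.0095109589·5.919 = THB 21,511,063.32.
Swap to THB now, deposit: 3,600,000·5.754·1.0066649315 = THB 20,852,460.06.
The quoted forward overvalues CNY, so borrow THB, buy CNY at spot, deposit the CNY at 6.55%, and sell the proceeds forward at 5.919.
Arbitrage profit = |21,511,063.32 − 20,852,460.06| = THB 658,603.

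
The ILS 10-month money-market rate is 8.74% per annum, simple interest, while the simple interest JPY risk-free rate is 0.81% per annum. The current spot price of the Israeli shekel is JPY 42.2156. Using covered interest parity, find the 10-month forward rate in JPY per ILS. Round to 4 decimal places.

T = 10/12 years.
Growth of 1 JPY over T: 1 + 0.0081×10/12 = 1.006750.
ILS accumulates by 1 + 0.0874×10/12 = 1.07283333.
So F = 42.2156 × 1.006750 / 1.07283333 = 39.615245 (JPY/ILS).

39.6152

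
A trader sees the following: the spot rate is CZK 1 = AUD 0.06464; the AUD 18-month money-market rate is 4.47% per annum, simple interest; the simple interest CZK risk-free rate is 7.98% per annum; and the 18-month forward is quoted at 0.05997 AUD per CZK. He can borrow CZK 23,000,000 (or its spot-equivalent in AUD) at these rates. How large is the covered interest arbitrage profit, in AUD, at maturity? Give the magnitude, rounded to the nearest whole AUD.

AUD 41,991

T = 18/12 years.
Invest the CZK and cover forward: 23,000,000 × 1.119700 × 0.05997 = AUD 1,544,413.41.
Convert at spot and invest in AUD: 23,000,000 × 0.06464 × 1.067050 = AUD 1,586,404.58.
The quoted forward undervalues CZK, so borrow CZK, convert to AUD at spot, deposit the AUD at 4.47%, and buy CZK forward at 0.05997 to cover the loan.
The gap between the two covered legs is AUD 41,991.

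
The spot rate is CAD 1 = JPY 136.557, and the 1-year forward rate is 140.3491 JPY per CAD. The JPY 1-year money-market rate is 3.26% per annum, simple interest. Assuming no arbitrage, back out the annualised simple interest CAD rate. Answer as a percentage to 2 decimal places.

T = 1 year.
CIP gives F = S · g_JPY/g_CAD, so g_JPY/g_CAD = 140.3491/136.557 = 1.0277694.
JPY growth factor: 1 + 0.0326×1 = 1.032600.
So the CAD growth factor = 1.0047001.
(1.0047001 − 1)/T = 0.004700, i.e. 0.47%.

0.47%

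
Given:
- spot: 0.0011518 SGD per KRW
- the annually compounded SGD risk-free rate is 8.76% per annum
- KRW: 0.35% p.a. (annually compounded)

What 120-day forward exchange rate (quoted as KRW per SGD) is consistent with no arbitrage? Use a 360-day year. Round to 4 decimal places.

845.2250

T = 120/360 years.
SGD growth factor: (1 + 0.0876)^(120/360) = 1.028386578.
KRW growth factor: (1 + 0.0035)^(120/360) = 1.001165308.
CIP: F = S · (grow SGD)/(grow KRW) = 0.0011518 × 1.028386578/1.001165308 = 0.00118311696 SGD per KRW.
Invert for KRW per SGD: 1 / 0.00118311696 = 845.2250.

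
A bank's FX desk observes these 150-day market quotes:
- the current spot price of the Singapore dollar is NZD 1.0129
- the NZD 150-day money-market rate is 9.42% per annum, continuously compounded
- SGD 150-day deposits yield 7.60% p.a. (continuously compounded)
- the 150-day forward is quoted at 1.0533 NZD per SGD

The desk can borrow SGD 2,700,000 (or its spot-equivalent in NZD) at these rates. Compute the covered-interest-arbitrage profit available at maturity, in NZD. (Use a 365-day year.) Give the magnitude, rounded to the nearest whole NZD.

NZD 91,358

T = 150/365 years.
Invest the SGD and cover forward: 2,700,000 × 1.031725741 × 1.0533 = NZD 2,934,135.15.
Convert at spot and invest in NZD: 2,700,000 × 1.0129 × 1.039471415 = NZD 2,842,777.61.
The quoted forward overvalues SGD, so borrow NZD, buy SGD at spot, deposit the SGD at 7.60%, and sell the proceeds forward at 1.0533.
Arbitrage profit = |2,934,135.15 − 2,842,777.61| = NZD 91,358.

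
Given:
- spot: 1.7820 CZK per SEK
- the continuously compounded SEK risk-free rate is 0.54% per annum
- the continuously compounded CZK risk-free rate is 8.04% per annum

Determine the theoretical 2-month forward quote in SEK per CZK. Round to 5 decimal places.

T = 2/12 years.
CZK accumulates by e^(0.0804×2/12) = 1.0134902.
SEK accumulates by e^(0.0054×2/12) = 1.0009004.
CIP: F = S · (grow CZK)/(grow SEK) = 1.782 × 1.0134902/1.0009004 = 1.804415 CZK per SEK.
Invert for SEK per CZK: 1 / 1.804415 = 0.55420.

0.55420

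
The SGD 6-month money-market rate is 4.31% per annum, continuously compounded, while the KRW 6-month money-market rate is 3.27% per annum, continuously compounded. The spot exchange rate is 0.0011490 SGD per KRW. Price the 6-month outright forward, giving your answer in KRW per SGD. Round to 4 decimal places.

865.8081

T = 6/12 years.
SGD growth factor: e^(0.0431×6/12) = 1.021783878.
Growth of 1 KRW over T: e^(0.0327×6/12) = 1.016484393.
CIP: F = S · (grow SGD)/(grow KRW) = 0.001149 × 1.021783878/1.016484393 = 0.00115499036 SGD per KRW.
Quoted the other way: 1/0.00115499036 = 865.8081 KRW per SGD.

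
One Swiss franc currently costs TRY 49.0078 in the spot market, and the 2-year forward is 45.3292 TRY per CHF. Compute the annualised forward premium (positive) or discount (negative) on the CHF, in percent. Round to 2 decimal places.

T = 2 years.
(F − S)/S = (45.3292 − 49.0078)/49.0078 = -0.0750615.
Annualise by dividing by T: -0.0750615 / 2 = -0.037531 → -3.75%.

-3.75%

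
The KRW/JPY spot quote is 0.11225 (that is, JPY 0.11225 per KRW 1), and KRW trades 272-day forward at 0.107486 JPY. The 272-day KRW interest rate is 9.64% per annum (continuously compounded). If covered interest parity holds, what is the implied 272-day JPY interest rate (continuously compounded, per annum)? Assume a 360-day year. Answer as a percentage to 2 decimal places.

T = 272/360 years.
CIP gives F = S · g_JPY/g_KRW, so g_JPY/g_KRW = 0.107486/0.11225 = 0.9575590.
The KRW side grows by e^(0.0964×272/360) = 1.0755537.
That pins the JPY growth at 1.0299061.
Take logs: ln 1.0299061 / (272/360) = 0.039001, so 3.90%.

3.90%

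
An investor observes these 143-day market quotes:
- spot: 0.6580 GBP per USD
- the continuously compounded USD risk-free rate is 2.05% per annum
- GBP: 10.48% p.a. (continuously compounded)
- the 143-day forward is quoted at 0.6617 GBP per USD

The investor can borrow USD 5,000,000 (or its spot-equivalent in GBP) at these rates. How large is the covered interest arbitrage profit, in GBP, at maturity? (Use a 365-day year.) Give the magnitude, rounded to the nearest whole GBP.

T = 143/365 years.
Keep in USD, deliver into the forward: 5,000,000·1.008063846·0.6617 = GBP 3,335,179.23.
Swap to GBP now, deposit: 5,000,000·0.6580·1.041913191 = GBP 3,427,894.40.
The quoted forward undervalues USD, so borrow USD, convert to GBP at spot, deposit the GBP at 10.48%, and buy USD forward at 0.6617 to cover the loan.
Profit = 3,427,894.40 − 3,335,179.23 = GBP 92,715.

GBP 92,715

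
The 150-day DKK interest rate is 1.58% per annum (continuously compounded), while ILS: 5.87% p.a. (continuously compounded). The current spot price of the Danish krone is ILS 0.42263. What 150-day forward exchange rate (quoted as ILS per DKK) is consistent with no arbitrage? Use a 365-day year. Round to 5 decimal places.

0.43015

T = 150/365 years.
ILS growth factor: e^(0.0587×150/365) = 1.0244166.
DKK growth factor: e^(0.0158×150/365) = 1.0065143.
Forward (ILS per DKK) = 0.42263 × 1.0244166 / 1.0065143 = 0.4301471.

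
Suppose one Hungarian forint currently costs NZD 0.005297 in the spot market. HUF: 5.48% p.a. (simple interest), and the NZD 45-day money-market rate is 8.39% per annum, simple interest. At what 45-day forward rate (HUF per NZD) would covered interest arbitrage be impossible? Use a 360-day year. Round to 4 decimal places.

T = 45/360 years.
NZD accumulates by 1 + 0.0839×45/360 = 1.0104875.
HUF accumulates by 1 + 0.0548×45/360 = 1.006850.
Forward (NZD per HUF) = 0.005297 × 1.0104875 / 1.006850 = 0.00531613675.
Invert for HUF per NZD: 1 / 0.00531613675 = 188.1065.

188.1065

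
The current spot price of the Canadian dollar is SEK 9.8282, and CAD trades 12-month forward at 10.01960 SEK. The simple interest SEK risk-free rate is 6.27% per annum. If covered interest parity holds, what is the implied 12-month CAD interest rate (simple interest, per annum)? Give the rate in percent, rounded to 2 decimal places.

T = 1 year.
F/S = 10.0196/9.8282 = 1.0194746 = (growth of SEK) / (growth of CAD).
The SEK side grows by 1 + 0.0627×1 = 1.062700.
Hence g_CAD = 1.0423997.
r = (1.0423997 − 1)/1 = 0.042400 → 4.24%.

4.24%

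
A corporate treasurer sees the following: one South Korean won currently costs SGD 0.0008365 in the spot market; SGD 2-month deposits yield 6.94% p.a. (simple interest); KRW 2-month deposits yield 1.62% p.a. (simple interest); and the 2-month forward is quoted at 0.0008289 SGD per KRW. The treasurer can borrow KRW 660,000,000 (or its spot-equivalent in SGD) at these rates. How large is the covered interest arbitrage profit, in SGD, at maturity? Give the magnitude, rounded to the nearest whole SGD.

SGD 9,925

T = 2/12 years.
Keep in KRW, deliver into the forward: 660,000,000·1.002700·0.0008289 = SGD 548,551.10.
Swap to SGD now, deposit: 660,000,000·0.0008365·1.01156667 = SGD 558,475.84.
The quoted forward undervalues KRW, so borrow KRW, convert to SGD at spot, deposit the SGD at 6.94%, and buy KRW forward at 0.0008289 to cover the loan.
The gap between the two covered legs is SGD 9,925.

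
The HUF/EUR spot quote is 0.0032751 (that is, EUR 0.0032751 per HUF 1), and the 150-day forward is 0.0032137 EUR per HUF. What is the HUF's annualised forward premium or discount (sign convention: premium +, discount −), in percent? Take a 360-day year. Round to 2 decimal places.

-4.50%

T = 150/360 years.
HUF trades forward at -1.87475% vs spot over the period.
×(1/T) gives -4.50% p.a.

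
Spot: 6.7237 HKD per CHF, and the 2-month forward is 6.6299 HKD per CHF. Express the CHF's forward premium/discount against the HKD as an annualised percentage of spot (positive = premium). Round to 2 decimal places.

-8.37%

T = 2/12 years.
Period premium: (6.6299 − 6.7237)/6.7237 = -0.0139507.
×(1/T) gives -8.37% p.a.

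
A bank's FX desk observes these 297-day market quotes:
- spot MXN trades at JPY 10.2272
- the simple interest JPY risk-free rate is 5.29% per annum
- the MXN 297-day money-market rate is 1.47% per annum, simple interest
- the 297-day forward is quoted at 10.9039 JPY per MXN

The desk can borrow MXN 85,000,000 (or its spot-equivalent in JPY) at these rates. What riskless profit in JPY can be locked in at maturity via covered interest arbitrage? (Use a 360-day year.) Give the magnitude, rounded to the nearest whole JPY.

JPY 30,820,700

T = 297/360 years.
Invest the MXN and cover forward: 85,000,000 × 1.0121275 × 10.9039 = JPY 938,071,649.02.
Convert at spot and invest in JPY: 85,000,000 × 10.2272 × 1.0436425 = JPY 907,250,948.96.
The quoted forward overvalues MXN, so borrow JPY, buy MXN at spot, deposit the MXN at 1.47%, and sell the proceeds forward at 10.9039.
The gap between the two covered legs is JPY 30,820,700.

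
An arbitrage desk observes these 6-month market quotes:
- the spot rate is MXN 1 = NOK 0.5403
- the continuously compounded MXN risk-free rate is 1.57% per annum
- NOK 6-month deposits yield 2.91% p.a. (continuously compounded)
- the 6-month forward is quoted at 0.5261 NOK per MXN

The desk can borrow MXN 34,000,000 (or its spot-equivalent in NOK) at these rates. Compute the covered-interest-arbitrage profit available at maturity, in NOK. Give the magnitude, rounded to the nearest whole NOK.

NOK 611,072

T = 6/12 years.
Invest the MXN and cover forward: 34,000,000 × 1.007880892 × 0.5261 = NOK 18,028,368.67.
Convert at spot and invest in NOK: 34,000,000 × 0.5403 × 1.0146563665 = NOK 18,639,440.38.
The quoted forward undervalues MXN, so borrow MXN, convert to NOK at spot, deposit the NOK at 2.91%, and buy MXN forward at 0.5261 to cover the loan.
Arbitrage profit = |18,028,368.67 − 18,639,440.38| = NOK 611,072.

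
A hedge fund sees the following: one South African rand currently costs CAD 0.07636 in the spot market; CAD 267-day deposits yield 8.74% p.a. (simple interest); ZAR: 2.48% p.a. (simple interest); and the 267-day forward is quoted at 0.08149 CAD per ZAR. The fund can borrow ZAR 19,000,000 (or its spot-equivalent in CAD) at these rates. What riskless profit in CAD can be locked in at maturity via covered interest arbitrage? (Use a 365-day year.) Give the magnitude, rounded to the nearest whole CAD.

T = 267/365 years.
Keep in ZAR, deliver into the forward: 19,000,000·1.01814137·0.08149 = CAD 1,576,398.46.
Swap to CAD now, deposit: 19,000,000·0.07636·1.063933699 = CAD 1,543,597.57.
The quoted forward overvalues ZAR, so borrow CAD, buy ZAR at spot, deposit the ZAR at 2.48%, and sell the proceeds forward at 0.08149.
Profit = 1,576,398.46 − 1,543,597.57 = CAD 32,801.

CAD 32,801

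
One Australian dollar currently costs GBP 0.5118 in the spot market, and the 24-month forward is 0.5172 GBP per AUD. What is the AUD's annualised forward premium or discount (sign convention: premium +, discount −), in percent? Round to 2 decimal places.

T = 2 years.
AUD trades forward at +1.05510% vs spot over the period.
Annualise by dividing by T: 0.0105510 / 2 = 0.005275 → 0.53%.

+0.53%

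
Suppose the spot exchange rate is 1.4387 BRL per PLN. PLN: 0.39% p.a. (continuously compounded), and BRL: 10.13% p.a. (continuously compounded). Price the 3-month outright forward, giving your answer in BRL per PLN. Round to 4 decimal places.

T = 3/12 years.
BRL accumulates by e^(0.1013×3/12) = 1.0256484.
Growth of 1 PLN over T: e^(0.0039×3/12) = 1.0009755.
So F = 1.4387 × 1.0256484 / 1.0009755 = 1.474162 (BRL/PLN).

1.4742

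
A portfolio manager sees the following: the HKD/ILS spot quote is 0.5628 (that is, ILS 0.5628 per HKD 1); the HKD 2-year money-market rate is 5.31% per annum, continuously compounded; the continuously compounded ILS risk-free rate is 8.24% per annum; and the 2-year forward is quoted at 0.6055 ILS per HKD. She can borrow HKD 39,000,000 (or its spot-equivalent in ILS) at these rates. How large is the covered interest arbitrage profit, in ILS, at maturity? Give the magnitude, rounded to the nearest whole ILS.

ILS 378,811

T = 2 years.
Keep in HKD, deliver into the forward: 39,000,000·1.1120442631·0.6055 = ILS 26,260,369.25.
Swap to ILS now, deposit: 39,000,000·0.5628·1.1791572637 = ILS 25,881,558.61.
The quoted forward overvalues HKD, so borrow ILS, buy HKD at spot, deposit the HKD at 5.31%, and sell the proceeds forward at 0.6055.
The gap between the two covered legs is ILS 378,811.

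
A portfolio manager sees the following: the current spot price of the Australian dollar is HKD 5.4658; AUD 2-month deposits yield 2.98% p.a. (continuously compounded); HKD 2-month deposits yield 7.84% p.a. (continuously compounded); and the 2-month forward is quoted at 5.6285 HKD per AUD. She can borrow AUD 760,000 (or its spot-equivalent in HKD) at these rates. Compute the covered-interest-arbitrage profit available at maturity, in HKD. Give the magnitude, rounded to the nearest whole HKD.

HKD 90,315

T = 2/12 years.
Invest the AUD and cover forward: 760,000 × 1.004979021 × 5.6285 = HKD 4,298,958.56.
Convert at spot and invest in HKD: 760,000 × 5.4658 × 1.013152409 = HKD 4,208,643.21.
The quoted forward overvalues AUD, so borrow HKD, buy AUD at spot, deposit the AUD at 2.98%, and sell the proceeds forward at 5.6285.
The gap between the two covered legs is HKD 90,315.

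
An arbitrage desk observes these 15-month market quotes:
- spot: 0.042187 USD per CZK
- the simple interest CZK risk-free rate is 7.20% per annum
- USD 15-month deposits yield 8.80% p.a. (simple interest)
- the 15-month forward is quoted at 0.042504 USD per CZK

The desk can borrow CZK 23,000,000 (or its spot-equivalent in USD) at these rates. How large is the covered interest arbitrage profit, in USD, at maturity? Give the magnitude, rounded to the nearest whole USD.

USD 11,459

T = 15/12 years.
Route A — deposit CZK, sell forward: 23,000,000 × 1.090000 × 0.042504 = USD 1,065,575.28.
Route B — convert at spot, deposit USD: 23,000,000 × 0.042187 × 1.110000 = USD 1,077,034.11.
The quoted forward undervalues CZK, so borrow CZK, convert to USD at spot, deposit the USD at 8.80%, and buy CZK forward at 0.042504 to cover the loan.
Profit = 1,077,034.11 − 1,065,575.28 = USD 11,459.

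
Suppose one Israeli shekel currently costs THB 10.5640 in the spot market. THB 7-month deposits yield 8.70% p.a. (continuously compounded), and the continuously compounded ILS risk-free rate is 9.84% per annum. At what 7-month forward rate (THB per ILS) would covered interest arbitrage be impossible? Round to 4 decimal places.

T = 7/12 years.
THB accumulates by e^(0.0870×7/12) = 1.05205985.
ILS growth factor: e^(0.0984×7/12) = 1.05907936.
So F = 10.564 × 1.05205985 / 1.05907936 = 10.493982 (THB/ILS).

10.4940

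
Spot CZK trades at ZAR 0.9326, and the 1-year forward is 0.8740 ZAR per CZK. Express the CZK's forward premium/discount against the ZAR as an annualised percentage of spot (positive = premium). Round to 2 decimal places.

T = 1 year.
CZK trades forward at -6.28351% vs spot over the period.
×(1/T) gives -6.28% p.a.

-6.28%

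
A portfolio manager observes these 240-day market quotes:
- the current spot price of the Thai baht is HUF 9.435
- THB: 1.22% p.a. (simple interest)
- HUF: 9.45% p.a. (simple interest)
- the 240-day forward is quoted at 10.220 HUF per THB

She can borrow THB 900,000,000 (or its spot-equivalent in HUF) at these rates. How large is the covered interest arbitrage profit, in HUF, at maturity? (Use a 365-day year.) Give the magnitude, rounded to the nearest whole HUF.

T = 240/365 years.
Keep in THB, deliver into the forward: 900,000,000·1.008021917808·10.220 = HUF 9,271,785,600.00.
Swap to HUF now, deposit: 900,000,000·9.435·1.062136986301 = HUF 9,019,136,219.17.
The quoted forward overvalues THB, so borrow HUF, buy THB at spot, deposit the THB at 1.22%, and sell the proceeds forward at 10.220.
The gap between the two covered legs is HUF 252,649,381.

HUF 252,649,381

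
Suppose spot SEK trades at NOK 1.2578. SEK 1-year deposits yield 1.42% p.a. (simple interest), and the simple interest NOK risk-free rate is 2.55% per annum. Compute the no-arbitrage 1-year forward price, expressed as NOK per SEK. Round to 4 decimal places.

T = 1 year.
NOK growth factor: 1 + 0.0255×1 = 1.025500.
SEK growth factor: 1 + 0.0142×1 = 1.014200.
So F = 1.2578 × 1.025500 / 1.014200 = 1.271814 (NOK/SEK).

1.2718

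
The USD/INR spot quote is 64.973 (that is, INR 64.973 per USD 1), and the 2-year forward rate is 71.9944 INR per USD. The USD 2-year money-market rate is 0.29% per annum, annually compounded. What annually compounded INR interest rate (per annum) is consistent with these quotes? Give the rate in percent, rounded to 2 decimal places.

5.57%

T = 2 years.
By CIP, F/S equals the INR-to-USD growth ratio: 71.9944/64.973 = 1.1080664.
USD growth factor: (1 + 0.0029)^2 = 1.0058084.
Hence g_INR = 1.1145025.
r = 1.1145025^(1/2) − 1 = 0.055700 → 5.57%.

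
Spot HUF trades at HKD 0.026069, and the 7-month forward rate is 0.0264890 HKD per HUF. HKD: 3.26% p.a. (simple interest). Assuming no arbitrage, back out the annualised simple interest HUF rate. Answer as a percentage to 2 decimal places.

0.49%

T = 7/12 years.
F/S = 0.026489/0.026069 = 1.0161111 = (growth of HKD) / (growth of HUF).
HKD growth factor: 1 + 0.0326×7/12 = 1.0190167.
So the HUF growth factor = 1.0028595.
(1.0028595 − 1)/T = 0.004902, i.e. 0.49%.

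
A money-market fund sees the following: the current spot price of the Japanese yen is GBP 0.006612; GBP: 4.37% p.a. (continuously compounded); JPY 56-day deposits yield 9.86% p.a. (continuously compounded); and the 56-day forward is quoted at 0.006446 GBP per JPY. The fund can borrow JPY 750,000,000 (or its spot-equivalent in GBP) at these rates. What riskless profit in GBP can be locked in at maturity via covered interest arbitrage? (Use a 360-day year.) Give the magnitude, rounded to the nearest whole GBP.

T = 56/360 years.
Route A — deposit JPY, sell forward: 750,000,000 × 1.015456005 × 0.006446 = GBP 4,909,222.06.
Route B — convert at spot, deposit GBP: 750,000,000 × 0.006612 × 1.006820935 = GBP 4,992,825.02.
The quoted forward undervalues JPY, so borrow JPY, convert to GBP at spot, deposit the GBP at 4.37%, and buy JPY forward at 0.006446 to cover the loan.
Profit = 4,992,825.02 − 4,909,222.06 = GBP 83,603.

GBP 83,603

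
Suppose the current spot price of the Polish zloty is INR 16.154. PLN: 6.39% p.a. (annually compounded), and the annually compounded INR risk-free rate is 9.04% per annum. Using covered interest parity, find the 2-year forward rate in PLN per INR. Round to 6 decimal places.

T = 2 years.
Growth of 1 INR over T: (1 + 0.0904)^2 = 1.1889722.
PLN growth factor: (1 + 0.0639)^2 = 1.1318832.
Forward (INR per PLN) = 16.154 × 1.1889722 / 1.1318832 = 16.96876.
Quoted the other way: 1/16.96876 = 0.058932 PLN per INR.

0.058932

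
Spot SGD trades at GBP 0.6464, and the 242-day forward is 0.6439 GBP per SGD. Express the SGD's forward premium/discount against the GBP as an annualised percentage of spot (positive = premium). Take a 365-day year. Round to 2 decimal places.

-0.58%

T = 242/365 years.
SGD trades forward at -0.38676% vs spot over the period.
×(1/T) gives -0.58% p.a.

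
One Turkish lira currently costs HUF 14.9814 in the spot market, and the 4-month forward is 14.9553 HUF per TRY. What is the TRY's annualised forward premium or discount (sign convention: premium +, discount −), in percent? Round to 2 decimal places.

-0.52%

T = 4/12 years.
(F − S)/S = (14.9553 − 14.9814)/14.9814 = -0.0017422.
Annualise by dividing by T: -0.0017422 / (4/12) = -0.005227 → -0.52%.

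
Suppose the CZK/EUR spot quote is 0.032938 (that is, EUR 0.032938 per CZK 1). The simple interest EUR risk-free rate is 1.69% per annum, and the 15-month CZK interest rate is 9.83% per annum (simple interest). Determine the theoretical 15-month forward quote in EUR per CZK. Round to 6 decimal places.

T = 15/12 years.
EUR accumulates by 1 + 0.0169×15/12 = 1.021125.
CZK growth factor: 1 + 0.0983×15/12 = 1.122875.
CIP: F = S · (grow EUR)/(grow CZK) = 0.032938 × 1.021125/1.122875 = 0.02995330 EUR per CZK.

0.029953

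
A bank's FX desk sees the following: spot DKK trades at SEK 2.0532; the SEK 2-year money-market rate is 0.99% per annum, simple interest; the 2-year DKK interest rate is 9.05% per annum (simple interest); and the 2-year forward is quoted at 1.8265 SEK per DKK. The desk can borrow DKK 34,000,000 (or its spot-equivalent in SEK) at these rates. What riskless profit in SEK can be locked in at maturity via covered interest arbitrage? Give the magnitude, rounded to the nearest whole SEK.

T = 2 years.
Invest the DKK and cover forward: 34,000,000 × 1.181000 × 1.8265 = SEK 73,341,281.00.
Convert at spot and invest in SEK: 34,000,000 × 2.0532 × 1.019800 = SEK 71,191,014.24.
The quoted forward overvalues DKK, so borrow SEK, buy DKK at spot, deposit the DKK at 9.05%, and sell the proceeds forward at 1.8265.
Profit = 73,341,281.00 − 71,191,014.24 = SEK 2,150,267.

SEK 2,150,267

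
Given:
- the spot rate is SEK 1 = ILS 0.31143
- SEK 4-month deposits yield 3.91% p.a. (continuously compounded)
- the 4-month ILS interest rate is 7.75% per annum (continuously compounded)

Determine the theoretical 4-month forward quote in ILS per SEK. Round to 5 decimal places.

T = 4/12 years.
Growth of 1 ILS over T: e^(0.0775×4/12) = 1.0261699.
SEK growth factor: e^(0.0391×4/12) = 1.0131186.
CIP: F = S · (grow ILS)/(grow SEK) = 0.31143 × 1.0261699/1.0131186 = 0.3154419 ILS per SEK.

0.31544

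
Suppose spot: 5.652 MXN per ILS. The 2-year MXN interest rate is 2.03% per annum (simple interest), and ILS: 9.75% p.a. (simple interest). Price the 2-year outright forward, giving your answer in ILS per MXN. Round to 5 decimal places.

0.20318

T = 2 years.
Growth of 1 MXN over T: 1 + 0.0203×2 = 1.040600.
ILS growth factor: 1 + 0.0975×2 = 1.195000.
Forward (MXN per ILS) = 5.652 × 1.040600 / 1.195000 = 4.921733.
Quoted the other way: 1/4.921733 = 0.20318 ILS per MXN.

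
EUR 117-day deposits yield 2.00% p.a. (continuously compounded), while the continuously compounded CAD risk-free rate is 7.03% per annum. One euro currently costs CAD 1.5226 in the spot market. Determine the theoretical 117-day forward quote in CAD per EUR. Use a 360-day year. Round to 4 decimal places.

T = 117/360 years.
CAD growth factor: e^(0.0703×117/360) = 1.0231105.
Growth of 1 EUR over T: e^(0.0200×117/360) = 1.0065212.
So F = 1.5226 × 1.0231105 / 1.0065212 = 1.547695 (CAD/EUR).

1.5477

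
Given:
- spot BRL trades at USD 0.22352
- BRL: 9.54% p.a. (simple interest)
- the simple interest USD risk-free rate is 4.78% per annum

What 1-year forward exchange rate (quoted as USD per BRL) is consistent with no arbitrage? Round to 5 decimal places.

T = 1 year.
Growth of 1 USD over T: 1 + 0.0478×1 = 1.047800.
BRL growth factor: 1 + 0.0954×1 = 1.095400.
So F = 0.22352 × 1.047800 / 1.095400 = 0.2138071 (USD/BRL).

0.21381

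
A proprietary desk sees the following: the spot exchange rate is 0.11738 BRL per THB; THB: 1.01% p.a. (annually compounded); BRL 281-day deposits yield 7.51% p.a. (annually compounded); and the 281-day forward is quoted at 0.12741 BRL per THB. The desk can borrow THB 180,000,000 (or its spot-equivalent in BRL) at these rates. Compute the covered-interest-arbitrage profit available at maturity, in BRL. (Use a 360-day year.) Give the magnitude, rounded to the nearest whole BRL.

BRL 757,367

T = 281/360 years.
Route A — deposit THB, sell forward: 180,000,000 × 1.0078749102 × 0.12741 = BRL 23,114,401.62.
Route B — convert at spot, deposit BRL: 180,000,000 × 0.11738 × 1.0581508468 = BRL 22,357,034.35.
The quoted forward overvalues THB, so borrow BRL, buy THB at spot, deposit the THB at 1.01%, and sell the proceeds forward at 0.12741.
Profit = 23,114,401.62 − 22,357,034.35 = BRL 757,367.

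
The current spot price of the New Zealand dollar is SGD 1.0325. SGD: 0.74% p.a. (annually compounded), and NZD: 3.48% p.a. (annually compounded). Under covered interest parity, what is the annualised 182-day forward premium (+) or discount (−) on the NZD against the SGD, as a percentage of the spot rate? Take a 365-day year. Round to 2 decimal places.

-2.67%

T = 182/365 years.
F = S · g_SGD/g_NZD = 1.0325 × 1.003683/1.0172035 = 1.0187762.
(F − S)/S ÷ T = (1.0187762 − 1.0325)/1.0325/(182/365) = -0.026657 → -2.67%.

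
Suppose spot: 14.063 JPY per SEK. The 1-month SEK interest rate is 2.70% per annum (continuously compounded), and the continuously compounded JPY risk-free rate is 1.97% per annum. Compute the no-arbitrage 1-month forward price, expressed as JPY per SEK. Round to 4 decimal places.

T = 1/12 years.
Growth of 1 JPY over T: e^(0.0197×1/12) = 1.00164301.
SEK accumulates by e^(0.0270×1/12) = 1.00225253.
Forward (JPY per SEK) = 14.063 × 1.00164301 / 1.00225253 = 14.054448.

14.0544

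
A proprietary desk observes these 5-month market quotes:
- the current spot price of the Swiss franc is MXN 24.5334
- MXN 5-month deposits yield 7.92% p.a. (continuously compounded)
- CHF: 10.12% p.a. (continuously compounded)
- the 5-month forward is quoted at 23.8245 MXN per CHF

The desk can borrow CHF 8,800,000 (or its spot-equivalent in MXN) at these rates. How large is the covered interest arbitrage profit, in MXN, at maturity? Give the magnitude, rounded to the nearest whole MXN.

MXN 4,452,165

T = 5/12 years.
Route A — deposit CHF, sell forward: 8,800,000 × 1.04306830898 × 23.8245 = MXN 218,685,112.16.
Route B — convert at spot, deposit MXN: 8,800,000 × 24.5334 × 1.03355053924 = MXN 223,137,277.43.
The quoted forward undervalues CHF, so borrow CHF, convert to MXN at spot, deposit the MXN at 7.92%, and buy CHF forward at 23.8245 to cover the loan.
The gap between the two covered legs is MXN 4,452,165.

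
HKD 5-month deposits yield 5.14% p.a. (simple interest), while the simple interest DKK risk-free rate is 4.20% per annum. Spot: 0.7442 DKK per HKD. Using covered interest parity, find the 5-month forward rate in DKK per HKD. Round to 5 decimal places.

T = 5/12 years.
DKK accumulates by 1 + 0.0420×5/12 = 1.017500.
Growth of 1 HKD over T: 1 + 0.0514×5/12 = 1.0214167.
CIP: F = S · (grow DKK)/(grow HKD) = 0.7442 × 1.017500/1.0214167 = 0.7413463 DKK per HKD.

0.74135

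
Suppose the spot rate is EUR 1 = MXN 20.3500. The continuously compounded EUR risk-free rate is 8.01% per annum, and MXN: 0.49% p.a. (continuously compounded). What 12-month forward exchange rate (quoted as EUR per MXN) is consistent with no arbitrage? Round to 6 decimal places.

0.052978

T = 1 year.
MXN accumulates by e^(0.0049×1) = 1.004912.
EUR accumulates by e^(0.0801×1) = 1.0833954.
So F = 20.35 × 1.004912 / 1.0833954 = 18.87580 (MXN/EUR).
Quoted the other way: 1/18.87580 = 0.052978 EUR per MXN.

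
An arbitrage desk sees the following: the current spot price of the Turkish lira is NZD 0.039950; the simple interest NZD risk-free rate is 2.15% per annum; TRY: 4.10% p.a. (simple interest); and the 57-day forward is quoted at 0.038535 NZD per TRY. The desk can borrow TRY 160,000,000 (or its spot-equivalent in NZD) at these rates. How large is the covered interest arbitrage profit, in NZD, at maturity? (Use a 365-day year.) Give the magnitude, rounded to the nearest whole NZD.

T = 57/365 years.
Invest the TRY and cover forward: 160,000,000 × 1.00640274 × 0.038535 = NZD 6,205,076.73.
Convert at spot and invest in NZD: 160,000,000 × 0.039950 × 1.003357534 = NZD 6,413,461.36.
The quoted forward undervalues TRY, so borrow TRY, convert to NZD at spot, deposit the NZD at 2.15%, and buy TRY forward at 0.038535 to cover the loan.
Profit = 6,413,461.36 − 6,205,076.73 = NZD 208,385.

NZD 208,385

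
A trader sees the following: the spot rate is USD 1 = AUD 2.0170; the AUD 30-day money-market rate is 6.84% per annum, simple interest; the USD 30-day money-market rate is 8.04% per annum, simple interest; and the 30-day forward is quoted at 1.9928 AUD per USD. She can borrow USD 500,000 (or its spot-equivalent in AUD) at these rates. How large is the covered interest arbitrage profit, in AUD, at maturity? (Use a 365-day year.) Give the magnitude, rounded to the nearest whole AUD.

T = 30/365 years.
Invest the USD and cover forward: 500,000 × 1.006608219 × 1.9928 = AUD 1,002,984.43.
Convert at spot and invest in AUD: 500,000 × 2.0170 × 1.005621918 = AUD 1,014,169.70.
The quoted forward undervalues USD, so borrow USD, convert to AUD at spot, deposit the AUD at 6.84%, and buy USD forward at 1.9928 to cover the loan.
The gap between the two covered legs is AUD 11,185.

AUD 11,185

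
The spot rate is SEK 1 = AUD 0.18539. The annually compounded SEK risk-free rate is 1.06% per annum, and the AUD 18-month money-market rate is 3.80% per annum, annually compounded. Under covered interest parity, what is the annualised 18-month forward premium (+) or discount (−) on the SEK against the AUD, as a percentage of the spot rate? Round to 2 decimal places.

T = 18/12 years.
F = S · g_AUD/g_SEK = 0.18539 × 1.0575381/1.0159421 = 0.19298047.
(F − S)/S ÷ T = (0.19298047 − 0.18539)/0.18539/(18/12) = 0.027296 → 2.73%.

+2.73%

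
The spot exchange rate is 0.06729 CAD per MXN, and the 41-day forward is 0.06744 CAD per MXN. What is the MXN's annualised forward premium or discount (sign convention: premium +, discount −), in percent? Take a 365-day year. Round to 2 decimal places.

T = 41/365 years.
(F − S)/S = (0.06744 − 0.06729)/0.06729 = 0.0022292.
Per annum: 0.0022292 / (41/365) = 0.019845 = 1.98%.

+1.98%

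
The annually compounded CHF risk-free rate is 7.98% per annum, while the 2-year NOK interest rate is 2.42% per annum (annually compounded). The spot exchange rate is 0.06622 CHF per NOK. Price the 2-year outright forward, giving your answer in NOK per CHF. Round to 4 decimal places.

T = 2 years.
CHF growth factor: (1 + 0.0798)^2 = 1.16596804.
Growth of 1 NOK over T: (1 + 0.0242)^2 = 1.04898564.
So F = 0.06622 × 1.16596804 / 1.04898564 = 0.073604824 (CHF/NOK).
Invert for NOK per CHF: 1 / 0.073604824 = 13.5861.

13.5861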